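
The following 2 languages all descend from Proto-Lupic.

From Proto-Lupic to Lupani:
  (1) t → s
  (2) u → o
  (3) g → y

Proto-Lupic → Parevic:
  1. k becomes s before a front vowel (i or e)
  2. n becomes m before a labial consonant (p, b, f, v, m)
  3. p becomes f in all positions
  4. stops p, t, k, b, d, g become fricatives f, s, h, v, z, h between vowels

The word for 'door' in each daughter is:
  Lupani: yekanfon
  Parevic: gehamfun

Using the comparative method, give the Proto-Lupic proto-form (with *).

Position 3: Lupani has k, Parevic has h. Lupani preserves k here (none of its changes turn any other segment into k), so the proto-segment is *k.
Position 7: Lupani has o, Parevic has u. Parevic preserves u here (none of its changes turn any other segment into u), so the proto-segment is *u.
Position 5: Lupani has n, Parevic has m. Lupani preserves n here (none of its changes turn any other segment into n), so the proto-segment is *n.
This points to *gekanfun. Verify forward in each daughter:
Lupani: *gekanfun > gekanfon > yekanfon  (by vowel merger, unconditioned shift)
Parevic: *gekanfun
  gekanfun (rule 1 does not apply)
  gekanfun → gekamfun   [nasal place assimilation]
  gekamfun (rule 3 does not apply)
  gekamfun → gehamfun   [intervocalic lenition]
  giving Parevic gehamfun.
No other proto-form is consistent with every reflex, so the reconstruction is *gekanfun.

*gekanfun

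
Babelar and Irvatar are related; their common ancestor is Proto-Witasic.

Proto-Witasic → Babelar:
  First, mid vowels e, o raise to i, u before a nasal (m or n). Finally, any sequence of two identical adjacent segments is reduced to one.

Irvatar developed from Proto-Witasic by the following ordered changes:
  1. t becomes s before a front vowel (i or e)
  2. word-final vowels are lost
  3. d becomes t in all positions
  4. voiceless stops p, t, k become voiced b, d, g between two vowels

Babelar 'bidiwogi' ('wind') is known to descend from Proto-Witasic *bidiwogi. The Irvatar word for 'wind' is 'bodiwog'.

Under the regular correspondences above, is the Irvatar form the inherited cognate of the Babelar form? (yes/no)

Derive the expected Irvatar reflex of *bidiwogi:
Irvatar: start from *bidiwogi.
  rule 1: no change — bidiwogi
  rule 2 (apocope): bidiwogi → bidiwog
  rule 3 (unconditioned shift): bidiwog → bitiwog
  rule 4 (intervocalic voicing): bitiwog → bidiwog
  ⇒ Irvatar bidiwog
The regular Irvatar reflex would be 'bidiwog', but the attested form is 'bodiwog'. The correspondence is irregular, so they are not cognates (the Irvatar form has a different source).

no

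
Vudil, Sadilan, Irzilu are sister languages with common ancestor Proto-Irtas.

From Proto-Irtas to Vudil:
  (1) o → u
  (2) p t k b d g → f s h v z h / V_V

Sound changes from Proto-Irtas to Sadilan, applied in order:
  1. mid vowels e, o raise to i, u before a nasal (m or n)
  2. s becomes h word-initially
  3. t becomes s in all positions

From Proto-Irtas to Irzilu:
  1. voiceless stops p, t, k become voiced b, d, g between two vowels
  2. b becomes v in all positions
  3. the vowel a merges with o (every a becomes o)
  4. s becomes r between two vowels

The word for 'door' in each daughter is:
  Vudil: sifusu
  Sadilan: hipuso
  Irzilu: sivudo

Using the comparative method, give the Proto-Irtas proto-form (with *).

Position 5: Vudil has s, Sadilan has s, Irzilu has d. Taking the neighbouring segments as reconstructed: Vudil s could go back to *t or *s; Sadilan s could go back to *t or *s; Irzilu d could go back to *t or *d — the one source consistent with every daughter is *t.
Position 1: Vudil has s, Sadilan has h, Irzilu has s. Irzilu preserves s here (none of its changes turn any other segment into s), so the proto-segment is *s.
Continuing position by position gives *siputo; check it forward:
Vudil: start from *siputo.
  rule 1 (vowel merger): siputo → siputu
  rule 2 (intervocalic lenition): siputu → sifusu
  ⇒ Vudil sifusu
Sadilan: *siputo
  siputo (rule 1 does not apply)
  siputo → hiputo   [debuccalisation]
  hiputo → hipuso   [unconditioned shift]
  giving Sadilan hipuso.
Irzilu: start from *siputo.
  rule 1 (intervocalic voicing): siputo → sibudo
  rule 2 (unconditioned shift): sibudo → sivudo
  rule 3: no change — sivudo
  rule 4: no change — sivudo
  ⇒ Irzilu sivudo
Only *siputo yields all of Vudil sifusu, Sadilan hipuso, Irzilu sivudo.

*siputo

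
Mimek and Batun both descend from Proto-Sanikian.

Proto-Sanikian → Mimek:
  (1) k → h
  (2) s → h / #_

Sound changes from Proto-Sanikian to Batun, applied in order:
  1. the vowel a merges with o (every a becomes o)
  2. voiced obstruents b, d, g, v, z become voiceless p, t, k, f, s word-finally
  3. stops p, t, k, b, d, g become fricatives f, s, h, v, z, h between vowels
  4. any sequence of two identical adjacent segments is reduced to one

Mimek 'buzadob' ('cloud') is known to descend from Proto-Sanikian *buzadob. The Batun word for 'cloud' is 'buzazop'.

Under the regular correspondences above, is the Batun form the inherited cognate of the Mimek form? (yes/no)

Derive the expected Batun reflex of *buzadob:
Batun: *buzadob > buzodob > buzodop > buzozop  (by vowel merger, final devoicing, intervocalic lenition)
The regular Batun reflex would be 'buzozop', but the attested form is 'buzazop'. The correspondence is irregular, so they are not cognates (the Batun form has a different source).

no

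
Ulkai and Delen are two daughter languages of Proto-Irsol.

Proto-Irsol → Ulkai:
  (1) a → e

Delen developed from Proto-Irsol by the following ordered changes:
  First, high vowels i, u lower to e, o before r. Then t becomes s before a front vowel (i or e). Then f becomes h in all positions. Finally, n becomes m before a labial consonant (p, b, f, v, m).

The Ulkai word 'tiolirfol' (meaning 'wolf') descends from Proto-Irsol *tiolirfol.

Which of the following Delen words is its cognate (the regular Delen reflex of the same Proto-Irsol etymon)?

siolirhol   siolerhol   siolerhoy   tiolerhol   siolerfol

siolerhol

Delen: *tiolirfol
  tiolirfol → tiolerfol   [pre-rhotic lowering]
  tiolerfol → siolerfol   [palatalisation]
  siolerfol → siolerhol   [unconditioned shift]
  siolerhol (rule 4 does not apply)
  giving Delen siolerhol.
The other candidates each miss or misapply at least one Delen change.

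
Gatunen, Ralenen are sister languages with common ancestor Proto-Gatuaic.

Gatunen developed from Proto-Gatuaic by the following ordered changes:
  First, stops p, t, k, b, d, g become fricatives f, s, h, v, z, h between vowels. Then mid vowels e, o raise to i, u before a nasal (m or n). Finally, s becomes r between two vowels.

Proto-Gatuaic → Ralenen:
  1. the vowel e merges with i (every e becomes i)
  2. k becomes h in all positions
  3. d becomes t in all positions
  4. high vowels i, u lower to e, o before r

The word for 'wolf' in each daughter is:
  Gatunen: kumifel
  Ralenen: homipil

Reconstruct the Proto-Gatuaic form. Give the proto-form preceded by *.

Position 1: Gatunen has k, Ralenen has h. Gatunen preserves k here (none of its changes turn any other segment into k), so the proto-segment is *k.
Position 5: Gatunen has f, Ralenen has p. Ralenen preserves p here (none of its changes turn any other segment into p), so the proto-segment is *p.
This points to *komipel. Verify forward in each daughter:
Gatunen: *komipel > komifel > kumifel  (by intervocalic lenition, pre-nasal raising)
Ralenen: *komipel > komipil > homipil  (by vowel merger, unconditioned shift)
*komipel is the unique common source.

*komipel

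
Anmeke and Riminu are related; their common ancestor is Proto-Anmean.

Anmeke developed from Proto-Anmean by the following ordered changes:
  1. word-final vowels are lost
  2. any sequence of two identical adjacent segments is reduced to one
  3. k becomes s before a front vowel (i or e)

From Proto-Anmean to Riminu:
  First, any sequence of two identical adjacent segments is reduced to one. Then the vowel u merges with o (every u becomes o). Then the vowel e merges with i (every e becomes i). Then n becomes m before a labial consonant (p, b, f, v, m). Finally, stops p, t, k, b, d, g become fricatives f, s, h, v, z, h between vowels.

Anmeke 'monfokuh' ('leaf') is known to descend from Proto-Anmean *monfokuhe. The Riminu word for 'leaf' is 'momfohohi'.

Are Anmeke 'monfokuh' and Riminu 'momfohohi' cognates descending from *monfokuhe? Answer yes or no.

yes

Derive the expected Riminu reflex of *monfokuhe:
Riminu: start from *monfokuhe.
  rule 1: no change — monfokuhe
  rule 2 (vowel merger): monfokuhe → monfokohe
  rule 3 (vowel merger): monfokohe → monfokohi
  rule 4 (nasal place assimilation): monfokohi → momfokohi
  rule 5 (intervocalic lenition): momfokohi → momfohohi
  ⇒ Riminu momfohohi
Riminu 'momfohohi' matches the regular reflex exactly, so the pair is cognate.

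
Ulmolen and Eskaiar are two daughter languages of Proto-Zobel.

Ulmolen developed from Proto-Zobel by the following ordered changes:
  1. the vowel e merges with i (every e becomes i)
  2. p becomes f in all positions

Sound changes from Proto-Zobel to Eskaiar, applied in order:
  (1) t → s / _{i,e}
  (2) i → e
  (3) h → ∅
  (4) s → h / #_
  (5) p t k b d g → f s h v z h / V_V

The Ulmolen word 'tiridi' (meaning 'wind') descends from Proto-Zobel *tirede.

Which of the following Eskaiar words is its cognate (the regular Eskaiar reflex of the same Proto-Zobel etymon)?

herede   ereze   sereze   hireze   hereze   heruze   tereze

hereze

Eskaiar: *tirede
  tirede → sirede   [palatalisation]
  sirede → serede   [vowel merger]
  serede (rule 3 does not apply)
  serede → herede   [debuccalisation]
  herede → hereze   [intervocalic lenition]
  giving Eskaiar hereze.
Only 'hereze' matches the regular Eskaiar development of *tirede.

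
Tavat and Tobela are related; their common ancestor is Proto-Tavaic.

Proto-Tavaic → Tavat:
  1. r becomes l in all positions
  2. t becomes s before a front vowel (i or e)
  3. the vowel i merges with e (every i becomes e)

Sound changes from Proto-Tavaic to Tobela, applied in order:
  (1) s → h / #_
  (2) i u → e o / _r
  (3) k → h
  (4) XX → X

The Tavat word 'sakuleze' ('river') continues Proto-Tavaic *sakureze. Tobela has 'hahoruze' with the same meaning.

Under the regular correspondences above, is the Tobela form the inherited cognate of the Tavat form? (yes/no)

Derive the expected Tobela reflex of *sakureze:
Tobela: *sakureze > hakureze > hakoreze > hahoreze  (by debuccalisation, pre-rhotic lowering, unconditioned shift)
The regular Tobela reflex would be 'hahoreze', but the attested form is 'hahoruze'. The correspondence is irregular, so they are not cognates (the Tobela form has a different source).

no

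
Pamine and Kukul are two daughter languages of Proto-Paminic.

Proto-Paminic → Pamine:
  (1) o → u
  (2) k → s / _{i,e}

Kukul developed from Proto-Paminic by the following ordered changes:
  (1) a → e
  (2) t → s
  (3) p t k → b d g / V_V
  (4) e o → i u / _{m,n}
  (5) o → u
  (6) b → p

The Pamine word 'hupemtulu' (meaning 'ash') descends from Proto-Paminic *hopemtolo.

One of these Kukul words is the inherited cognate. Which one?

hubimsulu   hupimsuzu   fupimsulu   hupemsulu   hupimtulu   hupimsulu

hupimsulu

Kukul: start from *hopemtolo.
  rule 1: no change — hopemtolo
  rule 2 (unconditioned shift): hopemtolo → hopemsolo
  rule 3 (intervocalic voicing): hopemsolo → hobemsolo
  rule 4 (pre-nasal raising): hobemsolo → hobimsolo
  rule 5 (vowel merger): hobimsolo → hubimsulu
  rule 6 (unconditioned shift): hubimsulu → hupimsulu
  ⇒ Kukul hupimsulu
Among the options, 'hupimsulu' alone shows every Kukul change applied in order.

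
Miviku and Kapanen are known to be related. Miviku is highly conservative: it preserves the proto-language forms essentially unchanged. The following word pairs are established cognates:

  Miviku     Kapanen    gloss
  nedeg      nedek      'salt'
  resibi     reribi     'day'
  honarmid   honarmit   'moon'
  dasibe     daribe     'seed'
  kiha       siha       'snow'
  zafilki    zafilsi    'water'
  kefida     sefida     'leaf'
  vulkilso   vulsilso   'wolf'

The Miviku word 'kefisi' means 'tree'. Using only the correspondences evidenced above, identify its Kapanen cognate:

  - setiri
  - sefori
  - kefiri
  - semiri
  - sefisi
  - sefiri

kefida ~ sefida — Miviku k corresponds to Kapanen s word-initially before a front vowel.
resibi ~ reribi, dasibe ~ daribe — Miviku s corresponds to Kapanen r between vowels (before a front vowel).
Applying these to Miviku 'kefisi':
  kefisi → sefisi   (k→s word-initially before a front vowel)
  sefisi → sefiri   (s→r between vowels (before a front vowel))
So the Kapanen cognate is 'sefiri'.

sefiri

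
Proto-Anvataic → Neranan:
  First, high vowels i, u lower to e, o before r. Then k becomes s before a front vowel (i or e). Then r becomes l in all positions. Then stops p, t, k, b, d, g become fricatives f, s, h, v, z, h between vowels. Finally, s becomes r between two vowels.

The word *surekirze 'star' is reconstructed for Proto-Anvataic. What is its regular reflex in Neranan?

solerelze

Neranan: start from *surekirze.
  rule 1 (pre-rhotic lowering): surekirze → sorekerze
  rule 2 (palatalisation): sorekerze → soreserze
  rule 3 (unconditioned shift): soreserze → soleselze
  rule 4: no change — soleselze
  rule 5 (rhotacism): soleselze → solerelze
  ⇒ Neranan solerelze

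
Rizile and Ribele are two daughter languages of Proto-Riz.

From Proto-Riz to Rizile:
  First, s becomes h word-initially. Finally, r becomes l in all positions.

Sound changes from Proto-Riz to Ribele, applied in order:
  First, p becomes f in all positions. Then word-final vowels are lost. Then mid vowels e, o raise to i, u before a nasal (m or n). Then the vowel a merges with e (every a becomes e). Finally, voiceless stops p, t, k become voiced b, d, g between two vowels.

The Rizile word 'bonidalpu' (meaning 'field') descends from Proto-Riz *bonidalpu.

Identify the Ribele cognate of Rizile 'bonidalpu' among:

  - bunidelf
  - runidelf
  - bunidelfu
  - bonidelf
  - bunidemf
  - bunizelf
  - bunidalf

bunidelf

Ribele: *bonidalpu
  bonidalpu → bonidalfu   [unconditioned shift]
  bonidalfu → bonidalf   [apocope]
  bonidalf → bunidalf   [pre-nasal raising]
  bunidalf → bunidelf   [vowel merger]
  bunidelf (rule 5 does not apply)
  giving Ribele bunidelf.
Among the options, 'bunidelf' alone shows every Ribele change applied in order.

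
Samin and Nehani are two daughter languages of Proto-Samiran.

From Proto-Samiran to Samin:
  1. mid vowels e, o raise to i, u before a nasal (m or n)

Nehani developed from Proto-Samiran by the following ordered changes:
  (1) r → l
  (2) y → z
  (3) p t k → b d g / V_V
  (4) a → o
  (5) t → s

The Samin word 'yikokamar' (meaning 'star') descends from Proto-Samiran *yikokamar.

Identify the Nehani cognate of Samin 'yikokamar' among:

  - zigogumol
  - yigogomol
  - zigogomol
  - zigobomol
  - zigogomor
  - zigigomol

zigogomol

Nehani: *yikokamar > yikokamal > zikokamal > zigogamal > zigogomol  (by unconditioned shift, unconditioned shift, intervocalic voicing, vowel merger)
Only 'zigogomol' matches the regular Nehani development of *yikokamar.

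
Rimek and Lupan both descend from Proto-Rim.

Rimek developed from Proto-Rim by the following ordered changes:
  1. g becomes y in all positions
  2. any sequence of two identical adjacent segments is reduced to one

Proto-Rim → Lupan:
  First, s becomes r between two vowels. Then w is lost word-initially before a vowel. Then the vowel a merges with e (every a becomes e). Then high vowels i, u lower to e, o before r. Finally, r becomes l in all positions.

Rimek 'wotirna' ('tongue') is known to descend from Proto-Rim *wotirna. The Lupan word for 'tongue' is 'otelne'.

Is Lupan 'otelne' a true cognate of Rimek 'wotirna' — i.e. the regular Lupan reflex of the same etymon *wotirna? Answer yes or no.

yes

Derive the expected Lupan reflex of *wotirna:
Lupan: *wotirna > otirna > otirne > oterne > otelne  (by glide loss, vowel merger, pre-rhotic lowering, unconditioned shift)
Lupan 'otelne' matches the regular reflex exactly, so the pair is cognate.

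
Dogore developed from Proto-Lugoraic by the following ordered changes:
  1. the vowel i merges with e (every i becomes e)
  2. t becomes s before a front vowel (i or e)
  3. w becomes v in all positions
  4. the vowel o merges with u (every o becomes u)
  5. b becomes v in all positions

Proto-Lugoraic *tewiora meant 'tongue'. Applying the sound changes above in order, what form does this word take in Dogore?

seveura

Dogore: *tewiora
  tewiora → teweora   [vowel merger]
  teweora → seweora   [palatalisation]
  seweora → seveora   [unconditioned shift]
  seveora → seveura   [vowel merger]
  seveura (rule 5 does not apply)
  giving Dogore seveura.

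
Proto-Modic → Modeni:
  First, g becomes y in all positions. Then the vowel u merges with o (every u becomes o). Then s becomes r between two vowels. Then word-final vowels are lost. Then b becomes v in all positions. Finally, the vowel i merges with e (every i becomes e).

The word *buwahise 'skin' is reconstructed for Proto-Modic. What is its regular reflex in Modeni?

vowaher

Modeni: start from *buwahise.
  rule 1: no change — buwahise
  rule 2 (vowel merger): buwahise → bowahise
  rule 3 (rhotacism): bowahise → bowahire
  rule 4 (apocope): bowahire → bowahir
  rule 5 (unconditioned shift): bowahir → vowahir
  rule 6 (vowel merger): vowahir → vowaher
  ⇒ Modeni vowaher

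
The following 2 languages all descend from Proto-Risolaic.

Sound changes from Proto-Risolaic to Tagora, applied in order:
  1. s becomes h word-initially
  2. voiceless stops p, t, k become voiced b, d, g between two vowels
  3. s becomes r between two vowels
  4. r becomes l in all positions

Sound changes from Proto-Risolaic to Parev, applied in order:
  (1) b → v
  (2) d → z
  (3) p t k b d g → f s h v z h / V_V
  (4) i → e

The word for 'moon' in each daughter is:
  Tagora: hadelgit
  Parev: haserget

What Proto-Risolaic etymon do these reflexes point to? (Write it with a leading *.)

Position 3: Tagora has d, Parev has s. Taking the neighbouring segments as reconstructed: Tagora d could go back to *t or *d; Parev s could go back to *t or *s — the one source consistent with every daughter is *t.
Position 7: Tagora has i, Parev has e. Tagora preserves i here (none of its changes turn any other segment into i), so the proto-segment is *i.
Position 5: Tagora has l, Parev has r. Parev preserves r here (none of its changes turn any other segment into r), so the proto-segment is *r.
The remaining positions agree across the daughters. Check the candidate against every language:
Tagora: *hatergit > hadergit > hadelgit  (by intervocalic voicing, unconditioned shift)
Parev: *hatergit > hasergit > haserget  (by intervocalic lenition, vowel merger)
No other proto-form is consistent with every reflex, so the reconstruction is *hatergit.

*hatergit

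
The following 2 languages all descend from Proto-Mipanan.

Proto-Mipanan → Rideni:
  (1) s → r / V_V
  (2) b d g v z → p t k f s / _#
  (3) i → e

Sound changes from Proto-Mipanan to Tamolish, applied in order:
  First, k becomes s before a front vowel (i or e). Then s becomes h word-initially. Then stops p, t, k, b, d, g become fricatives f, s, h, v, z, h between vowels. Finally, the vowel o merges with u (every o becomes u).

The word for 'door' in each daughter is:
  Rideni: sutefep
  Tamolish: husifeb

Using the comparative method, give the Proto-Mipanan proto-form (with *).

*sutifeb

Position 7: Rideni has p, Tamolish has b. Tamolish preserves b here (none of its changes turn any other segment into b), so the proto-segment is *b.
Position 4: Rideni has e, Tamolish has i. Tamolish preserves i here (none of its changes turn any other segment into i), so the proto-segment is *i.
Continuing position by position gives *sutifeb; check it forward:
Rideni: *sutifeb
  sutifeb (rule 1 does not apply)
  sutifeb → sutifep   [final devoicing]
  sutifep → sutefep   [vowel merger]
  giving Rideni sutefep.
Tamolish: *sutifeb
  sutifeb (rule 1 does not apply)
  sutifeb → hutifeb   [debuccalisation]
  hutifeb → husifeb   [intervocalic lenition]
  husifeb (rule 4 does not apply)
  giving Tamolish husifeb.
Only *sutifeb yields all of Rideni sutefep, Tamolish husifeb.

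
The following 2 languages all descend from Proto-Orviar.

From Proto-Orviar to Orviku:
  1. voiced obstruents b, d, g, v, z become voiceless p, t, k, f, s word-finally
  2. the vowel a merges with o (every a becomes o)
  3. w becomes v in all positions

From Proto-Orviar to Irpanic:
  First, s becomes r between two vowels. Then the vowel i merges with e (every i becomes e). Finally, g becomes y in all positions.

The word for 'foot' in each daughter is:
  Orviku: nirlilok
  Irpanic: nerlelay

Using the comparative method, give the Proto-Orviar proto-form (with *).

*nirlilag

Position 7: Orviku has o, Irpanic has a. Irpanic preserves a here (none of its changes turn any other segment into a), so the proto-segment is *a.
Position 2: Orviku has i, Irpanic has e. Orviku preserves i here (none of its changes turn any other segment into i), so the proto-segment is *i.
Position 8: Orviku has k, Irpanic has y. Taking the neighbouring segments as reconstructed: Orviku k could go back to *k or *g; Irpanic y could go back to *g or *y — the one source consistent with every daughter is *g.
Continuing position by position gives *nirlilag; check it forward:
Orviku: *nirlilag
  nirlilag → nirlilak   [final devoicing]
  nirlilak → nirlilok   [vowel merger]
  nirlilok (rule 3 does not apply)
  giving Orviku nirlilok.
Irpanic: *nirlilag
  nirlilag (rule 1 does not apply)
  nirlilag → nerlelag   [vowel merger]
  nerlelag → nerlelay   [unconditioned shift]
  giving Irpanic nerlelay.
*nirlilag is the unique common source.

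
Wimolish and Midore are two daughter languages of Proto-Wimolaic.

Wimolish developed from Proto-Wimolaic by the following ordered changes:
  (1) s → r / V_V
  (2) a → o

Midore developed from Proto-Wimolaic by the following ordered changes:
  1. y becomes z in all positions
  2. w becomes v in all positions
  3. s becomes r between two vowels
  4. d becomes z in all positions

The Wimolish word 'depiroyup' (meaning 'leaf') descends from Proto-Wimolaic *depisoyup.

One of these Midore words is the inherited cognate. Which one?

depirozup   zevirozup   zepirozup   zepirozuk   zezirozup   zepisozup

Midore: start from *depisoyup.
  rule 1 (unconditioned shift): depisoyup → depisozup
  rule 2: no change — depisozup
  rule 3 (rhotacism): depisozup → depirozup
  rule 4 (unconditioned shift): depirozup → zepirozup
  ⇒ Midore zepirozup

zepirozup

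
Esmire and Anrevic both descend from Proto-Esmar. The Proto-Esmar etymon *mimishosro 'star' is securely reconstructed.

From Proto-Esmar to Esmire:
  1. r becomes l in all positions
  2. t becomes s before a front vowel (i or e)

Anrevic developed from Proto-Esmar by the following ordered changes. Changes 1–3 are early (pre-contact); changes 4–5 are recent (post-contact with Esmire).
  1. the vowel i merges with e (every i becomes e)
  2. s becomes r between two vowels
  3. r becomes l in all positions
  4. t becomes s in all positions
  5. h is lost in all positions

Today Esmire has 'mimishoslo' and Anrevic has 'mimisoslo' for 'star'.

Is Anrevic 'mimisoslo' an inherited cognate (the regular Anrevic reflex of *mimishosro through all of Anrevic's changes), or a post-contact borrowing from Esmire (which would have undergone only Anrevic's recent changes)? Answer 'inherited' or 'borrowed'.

If inherited, *mimishosro would pass through all of Anrevic's changes:
Anrevic: *mimishosro > memeshosro > memeshoslo > memesoslo  (by vowel merger, unconditioned shift, h-loss)
If borrowed from Esmire 'mimishoslo' after the early changes, it would undergo only the recent ones:
  rule 4 (unconditioned shift): no change (mimishoslo)
  rule 5 (h-loss): mimishoslo → mimisoslo
  ⇒ as a loan: mimisoslo
Anrevic 'mimisoslo' matches the loan outcome 'mimisoslo', not the inherited 'memesoslo' — it skipped the early Anrevic changes, so it was borrowed from Esmire.

borrowed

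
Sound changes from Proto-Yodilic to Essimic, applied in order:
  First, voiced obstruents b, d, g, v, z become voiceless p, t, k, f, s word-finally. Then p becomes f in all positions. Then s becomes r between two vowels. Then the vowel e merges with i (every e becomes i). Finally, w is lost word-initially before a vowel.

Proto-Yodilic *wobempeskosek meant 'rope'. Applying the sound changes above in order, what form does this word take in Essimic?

Essimic: start from *wobempeskosek.
  rule 1: no change — wobempeskosek
  rule 2 (unconditioned shift): wobempeskosek → wobemfeskosek
  rule 3 (rhotacism): wobemfeskosek → wobemfeskorek
  rule 4 (vowel merger): wobemfeskorek → wobimfiskorik
  rule 5 (glide loss): wobimfiskorik → obimfiskorik
  ⇒ Essimic obimfiskorik

obimfiskorik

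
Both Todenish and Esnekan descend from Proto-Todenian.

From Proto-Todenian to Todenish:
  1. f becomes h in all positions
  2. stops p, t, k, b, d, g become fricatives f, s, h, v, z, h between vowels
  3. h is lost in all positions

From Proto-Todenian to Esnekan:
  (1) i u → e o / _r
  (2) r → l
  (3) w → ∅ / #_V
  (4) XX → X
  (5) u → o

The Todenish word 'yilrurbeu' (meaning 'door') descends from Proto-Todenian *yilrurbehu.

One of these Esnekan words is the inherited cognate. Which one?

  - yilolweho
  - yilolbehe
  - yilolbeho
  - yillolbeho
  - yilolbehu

yilolbeho

Esnekan: start from *yilrurbehu.
  rule 1 (pre-rhotic lowering): yilrurbehu → yilrorbehu
  rule 2 (unconditioned shift): yilrorbehu → yillolbehu
  rule 3: no change — yillolbehu
  rule 4 (degemination): yillolbehu → yilolbehu
  rule 5 (vowel merger): yilolbehu → yilolbeho
  ⇒ Esnekan yilolbeho
Among the options, 'yilolbeho' alone shows every Esnekan change applied in order.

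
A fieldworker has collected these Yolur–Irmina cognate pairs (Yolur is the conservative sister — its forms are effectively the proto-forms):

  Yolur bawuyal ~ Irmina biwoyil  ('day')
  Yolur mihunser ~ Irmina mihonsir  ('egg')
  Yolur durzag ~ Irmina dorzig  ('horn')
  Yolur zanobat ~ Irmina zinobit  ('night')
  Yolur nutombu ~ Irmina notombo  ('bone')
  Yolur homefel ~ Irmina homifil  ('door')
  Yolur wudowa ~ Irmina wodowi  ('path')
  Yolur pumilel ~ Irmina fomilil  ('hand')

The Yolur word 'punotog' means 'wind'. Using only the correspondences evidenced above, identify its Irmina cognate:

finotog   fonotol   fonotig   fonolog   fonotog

pumilel ~ fomilil — Yolur p corresponds to Irmina f word-initially before a back vowel.
mihunser ~ mihonsir — Yolur u corresponds to Irmina o after a consonant, before a nasal.
Applying these to Yolur 'punotog':
  punotog → funotog   (p→f word-initially before a back vowel)
  funotog → fonotog   (u→o after a consonant, before a nasal)
So the Irmina cognate is 'fonotog'.

fonotog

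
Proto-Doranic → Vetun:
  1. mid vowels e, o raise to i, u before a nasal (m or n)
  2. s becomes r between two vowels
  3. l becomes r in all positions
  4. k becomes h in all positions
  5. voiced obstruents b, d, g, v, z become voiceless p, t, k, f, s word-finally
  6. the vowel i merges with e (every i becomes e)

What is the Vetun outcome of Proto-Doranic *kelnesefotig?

hernerefotek

Vetun: start from *kelnesefotig.
  rule 1: no change — kelnesefotig
  rule 2 (rhotacism): kelnesefotig → kelnerefotig
  rule 3 (unconditioned shift): kelnerefotig → kernerefotig
  rule 4 (unconditioned shift): kernerefotig → hernerefotig
  rule 5 (final devoicing): hernerefotig → hernerefotik
  rule 6 (vowel merger): hernerefotik → hernerefotek
  ⇒ Vetun hernerefotek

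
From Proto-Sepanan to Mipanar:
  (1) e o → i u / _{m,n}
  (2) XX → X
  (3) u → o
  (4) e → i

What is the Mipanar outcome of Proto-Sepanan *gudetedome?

goditidomi

Mipanar: start from *gudetedome.
  rule 1 (pre-nasal raising): gudetedome → gudetedume
  rule 2: no change — gudetedume
  rule 3 (vowel merger): gudetedume → godetedome
  rule 4 (vowel merger): godetedome → goditidomi
  ⇒ Mipanar goditidomi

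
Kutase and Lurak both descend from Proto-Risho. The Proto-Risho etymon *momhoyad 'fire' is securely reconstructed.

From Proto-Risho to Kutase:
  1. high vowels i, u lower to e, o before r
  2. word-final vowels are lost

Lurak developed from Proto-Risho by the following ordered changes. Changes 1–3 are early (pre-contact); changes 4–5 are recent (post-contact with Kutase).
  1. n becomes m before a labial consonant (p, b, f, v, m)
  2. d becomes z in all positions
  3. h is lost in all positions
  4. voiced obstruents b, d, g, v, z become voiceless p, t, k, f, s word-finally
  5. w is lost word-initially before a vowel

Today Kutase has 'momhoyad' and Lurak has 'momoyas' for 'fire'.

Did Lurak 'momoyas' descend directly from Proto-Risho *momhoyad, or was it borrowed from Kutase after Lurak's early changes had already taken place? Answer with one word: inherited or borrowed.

If inherited, *momhoyad would pass through all of Lurak's changes:
Lurak: *momhoyad > momhoyaz > momoyaz > momoyas  (by unconditioned shift, h-loss, final devoicing)
If borrowed from Kutase 'momhoyad' after the early changes, it would undergo only the recent ones:
  rule 4 (final devoicing): momhoyad → momhoyat
  rule 5 (glide loss): no change (momhoyat)
  ⇒ as a loan: momhoyat
Lurak 'momoyas' matches the inherited outcome exactly, so it is an inherited cognate, not a loan.

inherited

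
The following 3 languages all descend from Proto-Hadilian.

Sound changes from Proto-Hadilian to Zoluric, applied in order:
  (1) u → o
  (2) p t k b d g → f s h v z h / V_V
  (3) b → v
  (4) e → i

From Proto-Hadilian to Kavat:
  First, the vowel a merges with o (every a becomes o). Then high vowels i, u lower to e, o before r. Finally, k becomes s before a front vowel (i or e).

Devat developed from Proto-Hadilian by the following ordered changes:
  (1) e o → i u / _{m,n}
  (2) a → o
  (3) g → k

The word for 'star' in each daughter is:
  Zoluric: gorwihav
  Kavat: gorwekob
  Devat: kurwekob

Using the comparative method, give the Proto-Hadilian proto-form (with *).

*gurwekab

Position 7: Zoluric has a, Kavat has o, Devat has o. Zoluric preserves a here (none of its changes turn any other segment into a), so the proto-segment is *a.
Position 8: Zoluric has v, Kavat has b, Devat has b. Kavat preserves b here (none of its changes turn any other segment into b), so the proto-segment is *b.
Continuing position by position gives *gurwekab; check it forward:
Zoluric: start from *gurwekab.
  rule 1 (vowel merger): gurwekab → gorwekab
  rule 2 (intervocalic lenition): gorwekab → gorwehab
  rule 3 (unconditioned shift): gorwehab → gorwehav
  rule 4 (vowel merger): gorwehav → gorwihav
  ⇒ Zoluric gorwihav
Kavat: start from *gurwekab.
  rule 1 (vowel merger): gurwekab → gurwekob
  rule 2 (pre-rhotic lowering): gurwekob → gorwekob
  rule 3: no change — gorwekob
  ⇒ Kavat gorwekob
Devat: start from *gurwekab.
  rule 1: no change — gurwekab
  rule 2 (vowel merger): gurwekab → gurwekob
  rule 3 (unconditioned shift): gurwekob → kurwekob
  ⇒ Devat kurwekob
No other proto-form is consistent with every reflex, so the reconstruction is *gurwekab.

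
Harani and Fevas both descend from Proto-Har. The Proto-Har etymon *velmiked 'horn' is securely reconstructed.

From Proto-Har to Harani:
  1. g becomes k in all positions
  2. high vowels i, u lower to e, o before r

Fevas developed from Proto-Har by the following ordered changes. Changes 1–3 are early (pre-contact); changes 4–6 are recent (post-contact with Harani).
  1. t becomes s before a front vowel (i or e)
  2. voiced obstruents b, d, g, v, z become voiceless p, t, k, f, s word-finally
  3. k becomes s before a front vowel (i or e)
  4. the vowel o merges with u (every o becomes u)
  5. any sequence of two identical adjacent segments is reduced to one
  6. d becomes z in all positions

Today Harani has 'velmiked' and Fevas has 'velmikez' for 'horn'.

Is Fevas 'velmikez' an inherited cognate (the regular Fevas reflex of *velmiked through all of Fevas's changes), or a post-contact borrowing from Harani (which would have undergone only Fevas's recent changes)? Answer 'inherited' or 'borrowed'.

If inherited, *velmiked would pass through all of Fevas's changes:
Fevas: *velmiked
  velmiked (rule 1 does not apply)
  velmiked → velmiket   [final devoicing]
  velmiket → velmiset   [palatalisation]
  velmiset (rule 4 does not apply)
  velmiset (rule 5 does not apply)
  velmiset (rule 6 does not apply)
  giving Fevas velmiset.
If borrowed from Harani 'velmiked' after the early changes, it would undergo only the recent ones:
  rule 4 (vowel merger): no change (velmiked)
  rule 5 (degemination): no change (velmiked)
  rule 6 (unconditioned shift): velmiked → velmikez
  ⇒ as a loan: velmikez
Fevas 'velmikez' matches the loan outcome 'velmikez', not the inherited 'velmiset' — it skipped the early Fevas changes, so it was borrowed from Harani.

borrowed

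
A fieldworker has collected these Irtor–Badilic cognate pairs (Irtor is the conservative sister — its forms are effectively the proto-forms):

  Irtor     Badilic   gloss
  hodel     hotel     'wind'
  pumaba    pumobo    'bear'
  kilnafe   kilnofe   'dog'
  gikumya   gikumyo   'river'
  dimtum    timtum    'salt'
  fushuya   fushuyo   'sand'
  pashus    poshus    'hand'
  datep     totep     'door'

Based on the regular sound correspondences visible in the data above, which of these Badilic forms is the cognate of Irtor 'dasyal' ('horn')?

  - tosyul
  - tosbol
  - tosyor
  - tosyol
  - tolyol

tosyol

datep ~ totep — Irtor d corresponds to Badilic t word-initially before a back vowel.
pashus ~ poshus, datep ~ totep — Irtor a corresponds to Badilic o after a consonant, before a consonant other than r, m, n, p, b, f, v.
Applying these to Irtor 'dasyal':
  dasyal → tasyal   (d→t word-initially before a back vowel)
  tasyal → tosyal   (a→o after a consonant, before a consonant other than r, m, n, p, b, f, v)
  tosyal → tosyol   (a→o after a consonant, before a consonant other than r, m, n, p, b, f, v)
So the Badilic cognate is 'tosyol'.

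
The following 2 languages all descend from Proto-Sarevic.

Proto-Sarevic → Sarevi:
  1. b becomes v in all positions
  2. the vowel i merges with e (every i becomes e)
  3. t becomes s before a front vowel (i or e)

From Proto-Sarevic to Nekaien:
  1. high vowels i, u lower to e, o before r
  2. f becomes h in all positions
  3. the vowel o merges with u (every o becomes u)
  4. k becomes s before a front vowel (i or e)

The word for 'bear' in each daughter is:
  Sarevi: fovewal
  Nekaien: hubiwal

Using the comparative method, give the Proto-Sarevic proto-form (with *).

*fobiwal

Position 1: Sarevi has f, Nekaien has h. Sarevi preserves f here (none of its changes turn any other segment into f), so the proto-segment is *f.
Position 3: Sarevi has v, Nekaien has b. Nekaien preserves b here (none of its changes turn any other segment into b), so the proto-segment is *b.
Verify the candidate proto-form against each daughter:
Sarevi: *fobiwal > foviwal > fovewal  (by unconditioned shift, vowel merger)
Nekaien: start from *fobiwal.
  rule 1: no change — fobiwal
  rule 2 (unconditioned shift): fobiwal → hobiwal
  rule 3 (vowel merger): hobiwal → hubiwal
  rule 4: no change — hubiwal
  ⇒ Nekaien hubiwal
No other proto-form is consistent with every reflex, so the reconstruction is *fobiwal.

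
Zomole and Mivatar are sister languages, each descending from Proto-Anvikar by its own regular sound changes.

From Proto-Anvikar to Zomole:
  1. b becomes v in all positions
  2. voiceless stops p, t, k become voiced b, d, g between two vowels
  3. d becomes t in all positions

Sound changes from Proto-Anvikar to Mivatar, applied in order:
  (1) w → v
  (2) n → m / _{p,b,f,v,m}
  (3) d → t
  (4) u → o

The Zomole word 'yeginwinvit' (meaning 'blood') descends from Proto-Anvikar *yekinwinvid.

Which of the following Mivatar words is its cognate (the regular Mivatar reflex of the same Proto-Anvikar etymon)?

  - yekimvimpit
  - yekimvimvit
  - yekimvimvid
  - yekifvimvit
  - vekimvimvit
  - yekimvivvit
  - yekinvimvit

yekimvimvit

Mivatar: *yekinwinvid > yekinvinvid > yekimvimvid > yekimvimvit  (by unconditioned shift, nasal place assimilation, unconditioned shift)
Only 'yekimvimvit' matches the regular Mivatar development of *yekinwinvid.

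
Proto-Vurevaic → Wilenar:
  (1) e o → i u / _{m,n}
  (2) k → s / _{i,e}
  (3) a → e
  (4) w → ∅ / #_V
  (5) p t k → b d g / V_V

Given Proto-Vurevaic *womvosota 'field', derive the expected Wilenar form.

Wilenar: start from *womvosota.
  rule 1 (pre-nasal raising): womvosota → wumvosota
  rule 2: no change — wumvosota
  rule 3 (vowel merger): wumvosota → wumvosote
  rule 4 (glide loss): wumvosote → umvosote
  rule 5 (intervocalic voicing): umvosote → umvosode
  ⇒ Wilenar umvosode

umvosode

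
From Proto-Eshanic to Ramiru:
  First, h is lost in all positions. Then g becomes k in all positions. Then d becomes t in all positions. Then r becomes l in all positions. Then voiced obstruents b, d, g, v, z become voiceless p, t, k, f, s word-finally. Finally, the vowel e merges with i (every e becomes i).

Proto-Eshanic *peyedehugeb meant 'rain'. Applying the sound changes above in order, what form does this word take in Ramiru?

Ramiru: *peyedehugeb
  peyedehugeb → peyedeugeb   [h-loss]
  peyedeugeb → peyedeukeb   [unconditioned shift]
  peyedeukeb → peyeteukeb   [unconditioned shift]
  peyeteukeb (rule 4 does not apply)
  peyeteukeb → peyeteukep   [final devoicing]
  peyeteukep → piyitiukip   [vowel merger]
  giving Ramiru piyitiukip.

piyitiukip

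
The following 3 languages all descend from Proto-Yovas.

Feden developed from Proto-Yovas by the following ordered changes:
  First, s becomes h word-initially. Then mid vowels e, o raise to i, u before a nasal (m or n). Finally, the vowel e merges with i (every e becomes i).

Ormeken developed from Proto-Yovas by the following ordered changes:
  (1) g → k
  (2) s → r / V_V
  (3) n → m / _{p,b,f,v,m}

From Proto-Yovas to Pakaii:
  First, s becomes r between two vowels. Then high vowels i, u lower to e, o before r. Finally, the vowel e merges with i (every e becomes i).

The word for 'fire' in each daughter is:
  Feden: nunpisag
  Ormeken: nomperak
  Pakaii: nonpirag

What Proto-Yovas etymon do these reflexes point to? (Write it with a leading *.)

*nonpesag

Position 3: Feden has n, Ormeken has m, Pakaii has n. Feden preserves n here (none of its changes turn any other segment into n), so the proto-segment is *n.
Position 2: Feden has u, Ormeken has o, Pakaii has o. Ormeken preserves o here (none of its changes turn any other segment into o), so the proto-segment is *o.
Position 6: Feden has s, Ormeken has r, Pakaii has r. Feden preserves s here (none of its changes turn any other segment into s), so the proto-segment is *s.
This points to *nonpesag. Verify forward in each daughter:
Feden: *nonpesag
  nonpesag (rule 1 does not apply)
  nonpesag → nunpesag   [pre-nasal raising]
  nunpesag → nunpisag   [vowel merger]
  giving Feden nunpisag.
Ormeken: *nonpesag > nonpesak > nonperak > nomperak  (by unconditioned shift, rhotacism, nasal place assimilation)
Pakaii: *nonpesag
  nonpesag → nonperag   [rhotacism]
  nonperag (rule 2 does not apply)
  nonperag → nonpirag   [vowel merger]
  giving Pakaii nonpirag.
No other proto-form is consistent with every reflex, so the reconstruction is *nonpesag.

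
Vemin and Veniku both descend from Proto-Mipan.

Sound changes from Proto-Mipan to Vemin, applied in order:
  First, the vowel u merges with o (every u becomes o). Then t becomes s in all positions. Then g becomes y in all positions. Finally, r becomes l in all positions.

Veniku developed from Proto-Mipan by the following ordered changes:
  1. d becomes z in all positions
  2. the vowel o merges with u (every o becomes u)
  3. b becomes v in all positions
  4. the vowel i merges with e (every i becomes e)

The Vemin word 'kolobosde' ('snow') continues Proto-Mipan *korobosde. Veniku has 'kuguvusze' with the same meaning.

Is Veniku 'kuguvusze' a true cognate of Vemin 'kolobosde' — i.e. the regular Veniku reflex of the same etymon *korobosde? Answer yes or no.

Derive the expected Veniku reflex of *korobosde:
Veniku: *korobosde > korobosze > kurubusze > kuruvusze  (by unconditioned shift, vowel merger, unconditioned shift)
The regular Veniku reflex would be 'kuruvusze', but the attested form is 'kuguvusze'. The correspondence is irregular, so they are not cognates (the Veniku form has a different source).

no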